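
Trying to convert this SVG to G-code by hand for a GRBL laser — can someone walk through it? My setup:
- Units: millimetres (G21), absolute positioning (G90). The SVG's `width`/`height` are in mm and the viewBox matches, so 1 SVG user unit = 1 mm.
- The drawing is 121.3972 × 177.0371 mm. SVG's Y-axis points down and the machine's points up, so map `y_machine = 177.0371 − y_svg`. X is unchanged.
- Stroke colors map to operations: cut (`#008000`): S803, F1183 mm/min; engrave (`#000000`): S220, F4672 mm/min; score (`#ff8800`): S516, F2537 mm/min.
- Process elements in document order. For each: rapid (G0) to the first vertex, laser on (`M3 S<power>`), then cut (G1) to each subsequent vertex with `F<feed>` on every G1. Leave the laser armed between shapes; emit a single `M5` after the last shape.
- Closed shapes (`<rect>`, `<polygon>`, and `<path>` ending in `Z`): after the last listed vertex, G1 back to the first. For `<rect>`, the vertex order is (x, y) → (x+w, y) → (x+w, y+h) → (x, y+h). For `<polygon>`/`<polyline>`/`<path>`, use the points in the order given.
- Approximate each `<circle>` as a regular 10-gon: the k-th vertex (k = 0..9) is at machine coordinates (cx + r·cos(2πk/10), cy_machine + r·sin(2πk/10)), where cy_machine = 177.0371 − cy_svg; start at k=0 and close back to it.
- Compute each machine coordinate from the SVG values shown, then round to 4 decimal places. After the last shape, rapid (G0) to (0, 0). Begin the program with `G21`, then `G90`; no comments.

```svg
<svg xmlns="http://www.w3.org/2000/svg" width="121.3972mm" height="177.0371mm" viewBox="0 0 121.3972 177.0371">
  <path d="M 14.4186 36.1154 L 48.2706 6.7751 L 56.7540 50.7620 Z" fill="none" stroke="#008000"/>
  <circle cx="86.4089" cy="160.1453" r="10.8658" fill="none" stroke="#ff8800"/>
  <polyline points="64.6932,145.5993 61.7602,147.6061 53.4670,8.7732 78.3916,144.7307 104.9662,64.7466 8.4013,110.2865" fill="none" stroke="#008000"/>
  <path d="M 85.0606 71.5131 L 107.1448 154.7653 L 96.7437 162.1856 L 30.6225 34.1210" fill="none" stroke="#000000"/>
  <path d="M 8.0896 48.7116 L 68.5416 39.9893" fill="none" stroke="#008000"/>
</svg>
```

1 u = 1 mm; y_m = 177.0371 − y.

[1] `<path>` regular polygon, #008000→cut S803 F1183: (14.4186,140.9217) → (48.2706,170.2620) → (56.7540,126.2751) → (14.4186,140.9217) (closed)

[2] `<circle>` circle, #ff8800→score S516 F2537: (97.2747,16.8918) → (95.1995,23.2786) → (89.7666,27.2258) → (83.0512,27.2258) → (77.6183,23.2786) → (75.5431,16.8918) → (77.6183,10.5050) → (83.0512,6.5578) → (89.7666,6.5578) → (95.1995,10.5050) → (97.2747,16.8918) (closed)

[3] `<polyline>` open polyline, #008000→cut S803 F1183: (64.6932,31.4378) → (61.7602,29.4310) → (53.4670,168.2639) → (78.3916,32.3064) → (104.9662,112.2905) → (8.4013,66.7506)

[4] `<path>` open polyline, #000000→engrave S220 F4672: (85.0606,105.5240) → (107.1448,22.2718) → (96.7437,14.8515) → (30.6225,142.9161)

[5] `<path>` line segment, #008000→cut S803 F1183: (8.0896,128.3255) → (68.5416,137.0478)

G21
G90
G0 X14.4186 Y140.9217
M3 S803
G1 X48.2706 Y170.2620 F1183
G1 X56.7540 Y126.2751 F1183
G1 X14.4186 Y140.9217 F1183
G0 X97.2747 Y16.8918
M3 S516
G1 X95.1995 Y23.2786 F2537
G1 X89.7666 Y27.2258 F2537
G1 X83.0512 Y27.2258 F2537
G1 X77.6183 Y23.2786 F2537
G1 X75.5431 Y16.8918 F2537
G1 X77.6183 Y10.5050 F2537
G1 X83.0512 Y6.5578 F2537
G1 X89.7666 Y6.5578 F2537
G1 X95.1995 Y10.5050 F2537
G1 X97.2747 Y16.8918 F2537
G0 X64.6932 Y31.4378
M3 S803
G1 X61.7602 Y29.4310 F1183
G1 X53.4670 Y168.2639 F1183
G1 X78.3916 Y32.3064 F1183
G1 X104.9662 Y112.2905 F1183
G1 X8.4013 Y66.7506 F1183
G0 X85.0606 Y105.5240
M3 S220
G1 X107.1448 Y22.2718 F4672
G1 X96.7437 Y14.8515 F4672
G1 X30.6225 Y142.9161 F4672
G0 X8.0896 Y128.3255
M3 S803
G1 X68.5416 Y137.0478 F1183
M5
G0 X0.0000 Y0.0000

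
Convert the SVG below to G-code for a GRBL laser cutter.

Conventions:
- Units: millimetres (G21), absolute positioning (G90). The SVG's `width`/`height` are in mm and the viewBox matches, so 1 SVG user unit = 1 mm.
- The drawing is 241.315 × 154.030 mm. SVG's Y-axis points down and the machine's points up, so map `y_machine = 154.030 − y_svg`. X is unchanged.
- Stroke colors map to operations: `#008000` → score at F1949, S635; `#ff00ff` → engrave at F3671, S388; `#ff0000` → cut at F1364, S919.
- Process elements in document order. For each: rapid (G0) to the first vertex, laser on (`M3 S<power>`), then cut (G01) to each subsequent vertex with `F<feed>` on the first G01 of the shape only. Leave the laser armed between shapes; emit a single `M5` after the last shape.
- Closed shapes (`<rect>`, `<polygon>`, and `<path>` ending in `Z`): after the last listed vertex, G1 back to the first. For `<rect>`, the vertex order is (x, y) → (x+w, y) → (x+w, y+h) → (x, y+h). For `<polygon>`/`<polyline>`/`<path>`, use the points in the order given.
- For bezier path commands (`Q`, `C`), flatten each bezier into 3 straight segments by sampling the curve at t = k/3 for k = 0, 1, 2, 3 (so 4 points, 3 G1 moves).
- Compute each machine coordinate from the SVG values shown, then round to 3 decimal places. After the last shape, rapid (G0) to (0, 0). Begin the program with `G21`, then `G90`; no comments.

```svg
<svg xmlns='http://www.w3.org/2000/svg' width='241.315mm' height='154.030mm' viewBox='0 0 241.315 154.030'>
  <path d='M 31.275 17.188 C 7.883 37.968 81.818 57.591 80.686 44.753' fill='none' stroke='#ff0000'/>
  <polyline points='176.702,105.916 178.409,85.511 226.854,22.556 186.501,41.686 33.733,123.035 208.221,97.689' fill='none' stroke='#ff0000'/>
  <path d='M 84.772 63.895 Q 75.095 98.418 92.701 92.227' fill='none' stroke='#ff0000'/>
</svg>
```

viewBox `0 0 241.315 154.030` with mm width/height → 1 unit = 1 mm. Flip: y_m = 154.030 − y_svg.

**Shape 1** — `<path>` cubic bezier, stroke `#ff0000` → cut (S919, F1364). Control points (SVG): P0=(31.275,17.188), P1=(7.883,37.968), P2=(81.818,57.591), P3=(80.686,44.753); sampled at t=k/3. Machine vertices: (31.275,136.842) → (33.940,117.607) → (63.181,106.100) → (80.686,109.277). Open path.

**Shape 2** — `<polyline>` open polyline, stroke `#ff0000` → cut (S919, F1364). Machine vertices: (176.702,48.114) → (178.409,68.519) → (226.854,131.474) → (186.501,112.344) → (33.733,30.995) → (208.221,56.341). Open path.

**Shape 3** — `<path>` quadratic bezier, stroke `#ff0000` → cut (S919, F1364). Control points (SVG): P0=(84.772,63.895), P1=(75.095,98.418), P2=(92.701,92.227); sampled at t=k/3. Machine vertices: (84.772,90.135) → (81.352,71.643) → (83.995,62.199) → (92.701,61.803). Open path.

G21
G90
G0 X31.275 Y136.842
M3 S919
G01 X33.940 Y117.607 F1364
G01 X63.181 Y106.100
G01 X80.686 Y109.277
G0 X176.702 Y48.114
M3 S919
G01 X178.409 Y68.519 F1364
G01 X226.854 Y131.474
G01 X186.501 Y112.344
G01 X33.733 Y30.995
G01 X208.221 Y56.341
G0 X84.772 Y90.135
M3 S919
G01 X81.352 Y71.643 F1364
G01 X83.995 Y62.199
G01 X92.701 Y61.803
M5
G0 X0.000 Y0.000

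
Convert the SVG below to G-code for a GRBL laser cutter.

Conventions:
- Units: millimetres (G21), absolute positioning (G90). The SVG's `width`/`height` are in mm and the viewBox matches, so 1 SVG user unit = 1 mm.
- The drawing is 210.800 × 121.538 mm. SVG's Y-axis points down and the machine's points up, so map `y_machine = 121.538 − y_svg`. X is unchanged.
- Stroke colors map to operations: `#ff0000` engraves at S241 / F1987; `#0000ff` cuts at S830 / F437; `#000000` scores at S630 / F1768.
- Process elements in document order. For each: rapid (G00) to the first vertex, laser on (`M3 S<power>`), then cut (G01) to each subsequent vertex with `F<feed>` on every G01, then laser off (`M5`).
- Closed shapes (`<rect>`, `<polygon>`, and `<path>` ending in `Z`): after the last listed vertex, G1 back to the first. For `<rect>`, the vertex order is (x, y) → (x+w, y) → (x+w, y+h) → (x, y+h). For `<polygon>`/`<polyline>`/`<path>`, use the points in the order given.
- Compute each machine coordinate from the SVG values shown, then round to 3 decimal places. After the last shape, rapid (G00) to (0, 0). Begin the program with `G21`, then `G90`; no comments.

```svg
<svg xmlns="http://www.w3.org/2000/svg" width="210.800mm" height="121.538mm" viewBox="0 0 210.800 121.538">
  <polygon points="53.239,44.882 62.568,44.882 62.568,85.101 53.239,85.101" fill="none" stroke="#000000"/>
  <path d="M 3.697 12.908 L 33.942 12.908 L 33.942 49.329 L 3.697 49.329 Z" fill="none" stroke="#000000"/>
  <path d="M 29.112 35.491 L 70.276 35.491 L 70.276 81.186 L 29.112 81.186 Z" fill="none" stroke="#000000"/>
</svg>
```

G21
G90
G00 X53.239 Y76.656
M3 S630
G01 X62.568 Y76.656 F1768
G01 X62.568 Y36.437 F1768
G01 X53.239 Y36.437 F1768
G01 X53.239 Y76.656 F1768
M5
G00 X3.697 Y108.630
M3 S630
G01 X33.942 Y108.630 F1768
G01 X33.942 Y72.209 F1768
G01 X3.697 Y72.209 F1768
G01 X3.697 Y108.630 F1768
M5
G00 X29.112 Y86.047
M3 S630
G01 X70.276 Y86.047 F1768
G01 X70.276 Y40.352 F1768
G01 X29.112 Y40.352 F1768
G01 X29.112 Y86.047 F1768
M5
G00 X0.000 Y0.000

viewBox `0 0 210.800 121.538` with mm width/height → 1 unit = 1 mm. Flip: y_m = 121.538 − y_svg.

**Shape 1** — `<polygon>` rectangle, stroke `#000000` → score (S630, F1768). Machine vertices: (53.239,76.656) → (62.568,76.656) → (62.568,36.437) → (53.239,36.437) → (53.239,76.656). Closed: final G1 returns to the first vertex.

**Shape 2** — `<path>` rectangle, stroke `#000000` → score (S630, F1768). Machine vertices: (3.697,108.630) → (33.942,108.630) → (33.942,72.209) → (3.697,72.209) → (3.697,108.630). Closed: final G1 returns to the first vertex.

**Shape 3** — `<path>` rectangle, stroke `#000000` → score (S630, F1768). Machine vertices: (29.112,86.047) → (70.276,86.047) → (70.276,40.352) → (29.112,40.352) → (29.112,86.047). Closed: final G1 returns to the first vertex.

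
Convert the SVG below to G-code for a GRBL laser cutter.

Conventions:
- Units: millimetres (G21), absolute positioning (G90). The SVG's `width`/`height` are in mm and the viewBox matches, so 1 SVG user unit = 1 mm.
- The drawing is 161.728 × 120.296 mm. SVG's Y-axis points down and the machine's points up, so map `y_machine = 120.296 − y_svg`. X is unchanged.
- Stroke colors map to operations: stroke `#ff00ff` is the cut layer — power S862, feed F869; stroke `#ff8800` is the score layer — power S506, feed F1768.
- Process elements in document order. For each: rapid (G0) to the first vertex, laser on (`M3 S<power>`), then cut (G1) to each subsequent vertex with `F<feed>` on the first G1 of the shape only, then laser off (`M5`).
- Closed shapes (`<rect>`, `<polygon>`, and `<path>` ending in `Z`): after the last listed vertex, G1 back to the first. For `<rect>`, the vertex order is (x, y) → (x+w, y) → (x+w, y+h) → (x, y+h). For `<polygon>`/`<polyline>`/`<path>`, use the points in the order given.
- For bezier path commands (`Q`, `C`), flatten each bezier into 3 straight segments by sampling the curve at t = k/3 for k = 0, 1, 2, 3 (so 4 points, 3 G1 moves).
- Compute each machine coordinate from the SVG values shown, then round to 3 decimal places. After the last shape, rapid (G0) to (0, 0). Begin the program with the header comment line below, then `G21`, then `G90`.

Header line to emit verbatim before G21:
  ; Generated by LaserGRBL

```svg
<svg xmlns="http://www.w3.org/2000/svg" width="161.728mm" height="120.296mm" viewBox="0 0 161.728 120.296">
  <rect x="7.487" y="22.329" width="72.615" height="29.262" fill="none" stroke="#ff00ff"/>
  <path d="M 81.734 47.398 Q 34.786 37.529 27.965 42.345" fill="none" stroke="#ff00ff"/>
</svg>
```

viewBox `0 0 161.728 120.296` with mm width/height → 1 unit = 1 mm. Flip: y_m = 120.296 − y_svg.

**Shape 1** — `<rect>` rectangle, stroke `#ff00ff` → cut (S862, F869). Machine vertices: (7.487,97.967) → (80.102,97.967) → (80.102,68.705) → (7.487,68.705) → (7.487,97.967). Closed: final G1 returns to the first vertex.

**Shape 2** — `<path>` quadratic bezier, stroke `#ff00ff` → cut (S862, F869). Control points (SVG): P0=(81.734,47.398), P1=(34.786,37.529), P2=(27.965,42.345); sampled at t=k/3. Machine vertices: (81.734,72.898) → (54.894,77.846) → (36.971,79.530) → (27.965,77.951). Open path.

; Generated by LaserGRBL
G21
G90
G0 X7.487 Y97.967
M3 S862
G1 X80.102 Y97.967 F869
G1 X80.102 Y68.705
G1 X7.487 Y68.705
G1 X7.487 Y97.967
M5
G0 X81.734 Y72.898
M3 S862
G1 X54.894 Y77.846 F869
G1 X36.971 Y79.530
G1 X27.965 Y77.951
M5
G0 X0.000 Y0.000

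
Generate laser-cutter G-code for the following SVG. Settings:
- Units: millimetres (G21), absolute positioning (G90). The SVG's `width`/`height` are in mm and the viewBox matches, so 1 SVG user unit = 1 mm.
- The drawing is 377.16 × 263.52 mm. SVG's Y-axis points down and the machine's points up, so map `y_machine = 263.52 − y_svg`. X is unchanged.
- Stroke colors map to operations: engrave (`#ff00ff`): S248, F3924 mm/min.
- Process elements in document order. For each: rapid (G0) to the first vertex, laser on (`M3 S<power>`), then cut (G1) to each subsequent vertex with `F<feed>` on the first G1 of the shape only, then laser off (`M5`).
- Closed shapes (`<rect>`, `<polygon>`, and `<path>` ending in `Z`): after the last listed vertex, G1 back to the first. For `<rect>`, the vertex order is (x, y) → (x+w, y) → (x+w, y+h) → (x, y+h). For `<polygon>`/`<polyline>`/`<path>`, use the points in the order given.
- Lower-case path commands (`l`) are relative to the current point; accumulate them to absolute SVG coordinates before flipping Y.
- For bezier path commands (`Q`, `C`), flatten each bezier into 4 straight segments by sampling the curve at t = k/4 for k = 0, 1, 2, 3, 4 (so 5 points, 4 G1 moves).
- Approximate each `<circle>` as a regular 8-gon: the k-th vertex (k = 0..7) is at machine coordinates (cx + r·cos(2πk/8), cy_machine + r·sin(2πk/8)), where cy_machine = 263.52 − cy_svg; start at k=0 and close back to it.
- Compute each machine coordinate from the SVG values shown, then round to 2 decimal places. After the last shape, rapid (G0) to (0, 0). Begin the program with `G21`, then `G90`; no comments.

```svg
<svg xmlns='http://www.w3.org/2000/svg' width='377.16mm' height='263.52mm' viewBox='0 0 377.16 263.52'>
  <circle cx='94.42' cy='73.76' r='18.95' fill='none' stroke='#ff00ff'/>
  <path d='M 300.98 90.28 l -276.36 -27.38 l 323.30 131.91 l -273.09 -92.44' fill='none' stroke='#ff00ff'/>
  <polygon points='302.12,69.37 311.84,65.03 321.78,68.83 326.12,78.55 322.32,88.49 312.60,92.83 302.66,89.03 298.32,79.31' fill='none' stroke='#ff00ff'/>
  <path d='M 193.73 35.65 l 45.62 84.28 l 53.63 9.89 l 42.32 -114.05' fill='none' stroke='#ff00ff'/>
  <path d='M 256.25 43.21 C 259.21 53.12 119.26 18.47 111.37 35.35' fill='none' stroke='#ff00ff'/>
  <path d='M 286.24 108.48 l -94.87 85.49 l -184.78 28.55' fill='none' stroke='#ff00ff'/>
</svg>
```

Since the viewBox matches the mm dimensions, user units are millimetres directly. The only transform is the Y-flip y_m = 263.52 − y_svg.

Shape 1 is a circle drawn with `<circle>`. Its stroke #ff00ff means engrave at S248, F3924. After flipping Y the toolpath is (113.37,189.76) → (107.82,203.16) → (94.42,208.71) → (81.02,203.16) → (75.47,189.76) → (81.02,176.36) → (94.42,170.81) → (107.82,176.36) → (113.37,189.76), returning to the start.

Shape 2 is a open polyline drawn with `<path>`. Its stroke #ff00ff means engrave at S248, F3924. After flipping Y the toolpath is (300.98,173.24) → (24.62,200.62) → (347.92,68.71) → (74.83,161.15).

Shape 3 is a regular polygon drawn with `<polygon>`. Its stroke #ff00ff means engrave at S248, F3924. After flipping Y the toolpath is (302.12,194.15) → (311.84,198.49) → (321.78,194.69) → (326.12,184.97) → (322.32,175.03) → (312.60,170.69) → (302.66,174.49) → (298.32,184.21) → (302.12,194.15), returning to the start.

Shape 4 is a open polyline drawn with `<path>`. Its stroke #ff00ff means engrave at S248, F3924. After flipping Y the toolpath is (193.73,227.87) → (239.35,143.59) → (292.98,133.70) → (335.30,247.75).

Shape 5 is a cubic bezier drawn with `<path>`. Its stroke #ff00ff means engrave at S248, F3924. After flipping Y the toolpath is (256.25,220.31) → (235.97,219.73) → (187.88,226.85) → (137.75,232.67) → (111.37,228.17).

Shape 6 is a open polyline drawn with `<path>`. Its stroke #ff00ff means engrave at S248, F3924. After flipping Y the toolpath is (286.24,155.04) → (191.37,69.55) → (6.59,41.00).

G21
G90
G0 X113.37 Y189.76
M3 S248
G1 X107.82 Y203.16 F3924
G1 X94.42 Y208.71
G1 X81.02 Y203.16
G1 X75.47 Y189.76
G1 X81.02 Y176.36
G1 X94.42 Y170.81
G1 X107.82 Y176.36
G1 X113.37 Y189.76
M5
G0 X300.98 Y173.24
M3 S248
G1 X24.62 Y200.62 F3924
G1 X347.92 Y68.71
G1 X74.83 Y161.15
M5
G0 X302.12 Y194.15
M3 S248
G1 X311.84 Y198.49 F3924
G1 X321.78 Y194.69
G1 X326.12 Y184.97
G1 X322.32 Y175.03
G1 X312.60 Y170.69
G1 X302.66 Y174.49
G1 X298.32 Y184.21
G1 X302.12 Y194.15
M5
G0 X193.73 Y227.87
M3 S248
G1 X239.35 Y143.59 F3924
G1 X292.98 Y133.70
G1 X335.30 Y247.75
M5
G0 X256.25 Y220.31
M3 S248
G1 X235.97 Y219.73 F3924
G1 X187.88 Y226.85
G1 X137.75 Y232.67
G1 X111.37 Y228.17
M5
G0 X286.24 Y155.04
M3 S248
G1 X191.37 Y69.55 F3924
G1 X6.59 Y41.00
M5
G0 X0.00 Y0.00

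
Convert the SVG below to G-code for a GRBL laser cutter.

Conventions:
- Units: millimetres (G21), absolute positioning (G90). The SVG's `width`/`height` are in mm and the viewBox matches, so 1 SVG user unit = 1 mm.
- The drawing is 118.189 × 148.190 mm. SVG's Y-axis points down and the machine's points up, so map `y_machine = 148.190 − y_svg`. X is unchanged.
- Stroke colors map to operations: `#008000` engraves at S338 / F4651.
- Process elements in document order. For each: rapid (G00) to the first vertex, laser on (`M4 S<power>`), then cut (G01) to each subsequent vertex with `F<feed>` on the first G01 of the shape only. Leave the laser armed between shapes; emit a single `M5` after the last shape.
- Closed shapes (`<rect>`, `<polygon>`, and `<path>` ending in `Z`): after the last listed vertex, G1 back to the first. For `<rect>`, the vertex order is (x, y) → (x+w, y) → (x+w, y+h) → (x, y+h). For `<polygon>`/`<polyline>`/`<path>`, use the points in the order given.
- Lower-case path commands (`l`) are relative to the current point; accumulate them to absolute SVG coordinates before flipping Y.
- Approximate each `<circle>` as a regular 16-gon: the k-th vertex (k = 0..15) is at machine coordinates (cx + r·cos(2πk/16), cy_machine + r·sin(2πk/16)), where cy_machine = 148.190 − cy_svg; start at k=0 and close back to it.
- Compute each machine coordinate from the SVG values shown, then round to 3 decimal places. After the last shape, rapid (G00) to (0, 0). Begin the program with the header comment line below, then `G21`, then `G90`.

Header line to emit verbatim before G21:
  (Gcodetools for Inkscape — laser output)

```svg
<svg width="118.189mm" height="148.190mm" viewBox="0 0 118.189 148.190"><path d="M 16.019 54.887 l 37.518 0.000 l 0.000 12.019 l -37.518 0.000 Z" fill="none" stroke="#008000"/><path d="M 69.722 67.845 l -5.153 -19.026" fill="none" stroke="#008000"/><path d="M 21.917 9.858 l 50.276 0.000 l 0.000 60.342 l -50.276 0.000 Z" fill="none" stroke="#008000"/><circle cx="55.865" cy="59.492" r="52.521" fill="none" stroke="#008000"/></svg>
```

Since the viewBox matches the mm dimensions, user units are millimetres directly. The only transform is the Y-flip y_m = 148.190 − y_svg.

Shape 1 is a rectangle drawn with `<path>`. Its stroke #008000 means engrave at S338, F4651. After flipping Y the toolpath is (16.019,93.303) → (53.537,93.303) → (53.537,81.284) → (16.019,81.284) → (16.019,93.303), returning to the start.

Shape 2 is a line segment drawn with `<path>`. Its stroke #008000 means engrave at S338, F4651. After flipping Y the toolpath is (69.722,80.345) → (64.569,99.371).

Shape 3 is a rectangle drawn with `<path>`. Its stroke #008000 means engrave at S338, F4651. After flipping Y the toolpath is (21.917,138.332) → (72.193,138.332) → (72.193,77.990) → (21.917,77.990) → (21.917,138.332), returning to the start.

Shape 4 is a circle drawn with `<circle>`. Its stroke #008000 means engrave at S338, F4651. After flipping Y the toolpath is (108.386,88.698) → (104.388,108.797) → (93.003,125.836) → (75.964,137.221) → (55.865,141.219) → (35.766,137.221) → (18.727,125.836) → (7.342,108.797) → (3.344,88.698) → (7.342,68.599) → (18.727,51.560) → (35.766,40.175) → (55.865,36.177) → (75.964,40.175) → (93.003,51.560) → (104.388,68.599) → (108.386,88.698), returning to the start.

(Gcodetools for Inkscape — laser output)
G21
G90
G00 X16.019 Y93.303
M4 S338
G01 X53.537 Y93.303 F4651
G01 X53.537 Y81.284
G01 X16.019 Y81.284
G01 X16.019 Y93.303
G00 X69.722 Y80.345
M4 S338
G01 X64.569 Y99.371 F4651
G00 X21.917 Y138.332
M4 S338
G01 X72.193 Y138.332 F4651
G01 X72.193 Y77.990
G01 X21.917 Y77.990
G01 X21.917 Y138.332
G00 X108.386 Y88.698
M4 S338
G01 X104.388 Y108.797 F4651
G01 X93.003 Y125.836
G01 X75.964 Y137.221
G01 X55.865 Y141.219
G01 X35.766 Y137.221
G01 X18.727 Y125.836
G01 X7.342 Y108.797
G01 X3.344 Y88.698
G01 X7.342 Y68.599
G01 X18.727 Y51.560
G01 X35.766 Y40.175
G01 X55.865 Y36.177
G01 X75.964 Y40.175
G01 X93.003 Y51.560
G01 X104.388 Y68.599
G01 X108.386 Y88.698
M5
G00 X0.000 Y0.000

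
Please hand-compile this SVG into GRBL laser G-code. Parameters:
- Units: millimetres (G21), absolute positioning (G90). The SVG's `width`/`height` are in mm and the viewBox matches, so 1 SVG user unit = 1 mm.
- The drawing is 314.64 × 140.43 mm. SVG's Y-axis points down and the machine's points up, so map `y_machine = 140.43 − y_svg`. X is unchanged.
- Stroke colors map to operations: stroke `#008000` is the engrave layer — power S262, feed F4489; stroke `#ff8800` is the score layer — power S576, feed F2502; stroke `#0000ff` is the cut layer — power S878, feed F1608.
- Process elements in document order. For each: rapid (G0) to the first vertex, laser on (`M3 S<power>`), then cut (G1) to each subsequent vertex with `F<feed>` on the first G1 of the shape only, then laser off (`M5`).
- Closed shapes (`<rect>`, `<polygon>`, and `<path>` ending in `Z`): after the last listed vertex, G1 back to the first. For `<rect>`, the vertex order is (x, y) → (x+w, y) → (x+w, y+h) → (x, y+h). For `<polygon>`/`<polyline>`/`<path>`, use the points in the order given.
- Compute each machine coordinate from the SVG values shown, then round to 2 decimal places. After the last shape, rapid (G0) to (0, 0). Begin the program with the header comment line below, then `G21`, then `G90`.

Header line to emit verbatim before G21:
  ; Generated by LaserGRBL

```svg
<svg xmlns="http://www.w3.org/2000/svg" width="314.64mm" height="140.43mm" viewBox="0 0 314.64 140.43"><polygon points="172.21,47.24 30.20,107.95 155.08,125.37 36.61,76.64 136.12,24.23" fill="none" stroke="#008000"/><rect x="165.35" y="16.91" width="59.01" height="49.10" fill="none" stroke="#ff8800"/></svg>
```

1 u = 1 mm; y_m = 140.43 − y.

[1] `<polygon>` closed polygon, #008000→engrave S262 F4489: (172.21,93.19) → (30.20,32.48) → (155.08,15.06) → (36.61,63.79) → (136.12,116.20) → (172.21,93.19) (closed)

[2] `<rect>` rectangle, #ff8800→score S576 F2502: (165.35,123.52) → (224.36,123.52) → (224.36,74.42) → (165.35,74.42) → (165.35,123.52) (closed)

; Generated by LaserGRBL
G21
G90
G0 X172.21 Y93.19
M3 S262
G1 X30.20 Y32.48 F4489
G1 X155.08 Y15.06
G1 X36.61 Y63.79
G1 X136.12 Y116.20
G1 X172.21 Y93.19
M5
G0 X165.35 Y123.52
M3 S576
G1 X224.36 Y123.52 F2502
G1 X224.36 Y74.42
G1 X165.35 Y74.42
G1 X165.35 Y123.52
M5
G0 X0.00 Y0.00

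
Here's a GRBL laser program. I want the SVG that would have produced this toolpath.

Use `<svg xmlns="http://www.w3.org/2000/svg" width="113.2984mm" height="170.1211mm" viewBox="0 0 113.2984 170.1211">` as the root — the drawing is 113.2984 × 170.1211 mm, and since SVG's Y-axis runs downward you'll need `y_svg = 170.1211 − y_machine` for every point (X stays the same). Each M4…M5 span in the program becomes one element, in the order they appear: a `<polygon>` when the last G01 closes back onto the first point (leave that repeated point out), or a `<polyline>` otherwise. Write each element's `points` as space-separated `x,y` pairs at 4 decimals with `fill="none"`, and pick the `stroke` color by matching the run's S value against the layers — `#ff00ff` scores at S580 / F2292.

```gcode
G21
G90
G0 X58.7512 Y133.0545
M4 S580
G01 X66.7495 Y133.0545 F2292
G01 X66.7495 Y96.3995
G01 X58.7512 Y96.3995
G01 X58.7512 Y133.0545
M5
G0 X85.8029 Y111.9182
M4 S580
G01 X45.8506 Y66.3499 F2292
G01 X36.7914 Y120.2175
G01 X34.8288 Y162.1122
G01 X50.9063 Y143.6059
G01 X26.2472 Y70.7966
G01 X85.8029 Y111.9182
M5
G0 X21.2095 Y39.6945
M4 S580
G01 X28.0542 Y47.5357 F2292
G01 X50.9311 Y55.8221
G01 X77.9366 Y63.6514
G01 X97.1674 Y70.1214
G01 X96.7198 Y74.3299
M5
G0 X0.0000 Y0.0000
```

<svg xmlns="http://www.w3.org/2000/svg" width="113.2984mm" height="170.1211mm" viewBox="0 0 113.2984 170.1211">
  <polygon points="58.7512,37.0666 66.7495,37.0666 66.7495,73.7216 58.7512,73.7216" fill="none" stroke="#ff00ff"/>
  <polygon points="85.8029,58.2029 45.8506,103.7712 36.7914,49.9036 34.8288,8.0089 50.9063,26.5152 26.2472,99.3245" fill="none" stroke="#ff00ff"/>
  <polyline points="21.2095,130.4266 28.0542,122.5854 50.9311,114.2990 77.9366,106.4697 97.1674,99.9997 96.7198,95.7912" fill="none" stroke="#ff00ff"/>
</svg>

Each laser-on run becomes one SVG element. Flip Y back into SVG space with y_svg = 170.1211 − y_machine. Every run uses S580, so all elements get stroke `#ff00ff` (score).

Run 1: The run returns to its start, so emit a `<polygon>` with points (Y-flipped): 58.7512,37.0666 66.7495,37.0666 66.7495,73.7216 58.7512,73.7216.

Run 2: The run returns to its start, so emit a `<polygon>` with points (Y-flipped): 85.8029,58.2029 45.8506,103.7712 36.7914,49.9036 34.8288,8.0089 50.9063,26.5152 26.2472,99.3245.

Run 3: The run is open, so emit a `<polyline>` with points (Y-flipped): 21.2095,130.4266 28.0542,122.5854 50.9311,114.2990 77.9366,106.4697 97.1674,99.9997 96.7198,95.7912.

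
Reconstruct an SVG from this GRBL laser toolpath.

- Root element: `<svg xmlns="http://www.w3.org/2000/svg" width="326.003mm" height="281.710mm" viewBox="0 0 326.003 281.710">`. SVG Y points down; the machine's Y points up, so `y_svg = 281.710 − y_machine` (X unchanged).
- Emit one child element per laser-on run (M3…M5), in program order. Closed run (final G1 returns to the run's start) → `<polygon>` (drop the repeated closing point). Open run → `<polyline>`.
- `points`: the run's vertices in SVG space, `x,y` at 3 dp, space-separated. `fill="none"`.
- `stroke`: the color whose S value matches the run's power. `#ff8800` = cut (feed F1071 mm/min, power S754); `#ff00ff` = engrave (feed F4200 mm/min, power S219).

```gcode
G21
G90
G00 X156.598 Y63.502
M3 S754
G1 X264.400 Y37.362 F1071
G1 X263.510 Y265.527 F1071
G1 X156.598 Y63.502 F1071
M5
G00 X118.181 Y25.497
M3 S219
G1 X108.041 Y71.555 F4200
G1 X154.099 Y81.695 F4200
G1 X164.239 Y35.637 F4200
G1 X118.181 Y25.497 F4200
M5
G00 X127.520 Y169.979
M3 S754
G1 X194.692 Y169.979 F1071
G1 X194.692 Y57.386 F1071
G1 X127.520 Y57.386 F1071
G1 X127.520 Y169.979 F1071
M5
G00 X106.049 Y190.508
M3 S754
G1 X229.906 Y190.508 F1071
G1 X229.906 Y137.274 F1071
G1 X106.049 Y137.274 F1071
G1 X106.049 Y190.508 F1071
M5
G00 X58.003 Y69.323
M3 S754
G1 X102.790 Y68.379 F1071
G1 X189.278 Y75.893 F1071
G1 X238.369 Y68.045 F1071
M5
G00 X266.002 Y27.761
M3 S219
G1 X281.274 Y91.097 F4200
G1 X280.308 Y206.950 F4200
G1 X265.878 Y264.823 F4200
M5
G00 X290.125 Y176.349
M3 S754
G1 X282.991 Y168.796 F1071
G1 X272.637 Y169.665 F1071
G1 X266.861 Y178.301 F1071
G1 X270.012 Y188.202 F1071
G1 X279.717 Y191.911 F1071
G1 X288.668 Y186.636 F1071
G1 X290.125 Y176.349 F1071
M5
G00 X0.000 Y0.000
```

Machine Y-up, SVG Y-down with viewBox height 281.710, so y_svg = 281.710 − y_machine; X carries over.

Run 1: S754 ⇒ cut layer `#ff8800`. The run returns to its start, so emit a `<polygon>` with points (Y-flipped): 156.598,218.208 264.400,244.348 263.510,16.183.

Run 2: the run's S219 means `#ff00ff` (engrave). The run returns to its start, so emit a `<polygon>` with points (Y-flipped): 118.181,256.213 108.041,210.155 154.099,200.015 164.239,246.073.

Run 3: the run's S754 means `#ff8800` (cut). The run returns to its start, so emit a `<polygon>` with points (Y-flipped): 127.520,111.731 194.692,111.731 194.692,224.324 127.520,224.324.

Run 4: the run's S754 means `#ff8800` (cut). The run returns to its start, so emit a `<polygon>` with points (Y-flipped): 106.049,91.202 229.906,91.202 229.906,144.436 106.049,144.436.

Run 5: S754 ⇒ cut layer `#ff8800`. The run is open, so emit a `<polyline>` with points (Y-flipped): 58.003,212.387 102.790,213.331 189.278,205.817 238.369,213.665.

Run 6: S219 ⇒ engrave layer `#ff00ff`. The run is open, so emit a `<polyline>` with points (Y-flipped): 266.002,253.949 281.274,190.613 280.308,74.760 265.878,16.887.

Run 7: S754 ⇒ cut layer `#ff8800`. The run returns to its start, so emit a `<polygon>` with points (Y-flipped): 290.125,105.361 282.991,112.914 272.637,112.045 266.861,103.409 270.012,93.508 279.717,89.799 288.668,95.074.

<svg xmlns="http://www.w3.org/2000/svg" width="326.003mm" height="281.710mm" viewBox="0 0 326.003 281.710">
  <polygon points="156.598,218.208 264.400,244.348 263.510,16.183" fill="none" stroke="#ff8800"/>
  <polygon points="118.181,256.213 108.041,210.155 154.099,200.015 164.239,246.073" fill="none" stroke="#ff00ff"/>
  <polygon points="127.520,111.731 194.692,111.731 194.692,224.324 127.520,224.324" fill="none" stroke="#ff8800"/>
  <polygon points="106.049,91.202 229.906,91.202 229.906,144.436 106.049,144.436" fill="none" stroke="#ff8800"/>
  <polyline points="58.003,212.387 102.790,213.331 189.278,205.817 238.369,213.665" fill="none" stroke="#ff8800"/>
  <polyline points="266.002,253.949 281.274,190.613 280.308,74.760 265.878,16.887" fill="none" stroke="#ff00ff"/>
  <polygon points="290.125,105.361 282.991,112.914 272.637,112.045 266.861,103.409 270.012,93.508 279.717,89.799 288.668,95.074" fill="none" stroke="#ff8800"/>
</svg>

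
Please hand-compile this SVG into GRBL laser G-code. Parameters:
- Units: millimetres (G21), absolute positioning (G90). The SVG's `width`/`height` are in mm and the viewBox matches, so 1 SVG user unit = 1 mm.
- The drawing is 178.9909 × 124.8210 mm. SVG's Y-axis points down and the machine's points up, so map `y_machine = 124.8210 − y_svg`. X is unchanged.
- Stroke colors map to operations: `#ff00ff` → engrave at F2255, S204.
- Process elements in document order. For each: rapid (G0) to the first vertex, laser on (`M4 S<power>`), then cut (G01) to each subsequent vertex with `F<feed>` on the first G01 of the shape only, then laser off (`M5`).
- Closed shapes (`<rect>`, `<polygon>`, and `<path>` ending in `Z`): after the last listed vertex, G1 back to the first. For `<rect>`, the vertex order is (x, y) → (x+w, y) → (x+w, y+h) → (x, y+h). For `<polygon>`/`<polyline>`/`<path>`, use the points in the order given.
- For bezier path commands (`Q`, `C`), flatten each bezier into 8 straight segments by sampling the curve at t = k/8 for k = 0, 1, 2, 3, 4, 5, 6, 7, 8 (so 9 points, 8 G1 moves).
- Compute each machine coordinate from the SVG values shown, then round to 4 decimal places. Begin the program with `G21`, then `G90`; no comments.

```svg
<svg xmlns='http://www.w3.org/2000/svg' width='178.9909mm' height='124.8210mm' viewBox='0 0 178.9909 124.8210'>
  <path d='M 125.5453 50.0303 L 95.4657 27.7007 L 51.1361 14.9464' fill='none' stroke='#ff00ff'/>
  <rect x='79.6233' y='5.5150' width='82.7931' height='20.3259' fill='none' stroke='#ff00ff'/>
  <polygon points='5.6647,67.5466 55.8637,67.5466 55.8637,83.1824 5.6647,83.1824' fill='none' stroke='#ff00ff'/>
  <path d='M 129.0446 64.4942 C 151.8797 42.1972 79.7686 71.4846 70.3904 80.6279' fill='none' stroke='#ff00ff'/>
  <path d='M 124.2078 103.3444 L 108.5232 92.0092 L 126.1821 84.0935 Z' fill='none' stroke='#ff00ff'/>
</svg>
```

G21
G90
G0 X125.5453 Y74.7907
M4 S204
G01 X95.4657 Y97.1203 F2255
G01 X51.1361 Y109.8746
M5
G0 X79.6233 Y119.3060
M4 S204
G01 X162.4164 Y119.3060 F2255
G01 X162.4164 Y98.9801
G01 X79.6233 Y98.9801
G01 X79.6233 Y119.3060
M5
G0 X5.6647 Y57.2744
M4 S204
G01 X55.8637 Y57.2744 F2255
G01 X55.8637 Y41.6386
G01 X5.6647 Y41.6386
G01 X5.6647 Y57.2744
M5
G0 X129.0446 Y60.3268
M4 S204
G01 X133.4651 Y66.4103 F2255
G01 X130.8322 Y68.4982
G01 X122.9938 Y67.4313
G01 X111.7975 Y64.0501
G01 X99.0912 Y59.1950
G01 X86.7227 Y53.7068
G01 X76.5399 Y48.4260
G01 X70.3904 Y44.1931
M5
G0 X124.2078 Y21.4766
M4 S204
G01 X108.5232 Y32.8118 F2255
G01 X126.1821 Y40.7275
G01 X124.2078 Y21.4766
M5

Since the viewBox matches the mm dimensions, user units are millimetres directly. The only transform is the Y-flip y_m = 124.8210 − y_svg.

Shape 1 is a open polyline drawn with `<path>`. Its stroke #ff00ff means engrave at S204, F2255. After flipping Y the toolpath is (125.5453,74.7907) → (95.4657,97.1203) → (51.1361,109.8746).

Shape 2 is a rectangle drawn with `<rect>`. Its stroke #ff00ff means engrave at S204, F2255. After flipping Y the toolpath is (79.6233,119.3060) → (162.4164,119.3060) → (162.4164,98.9801) → (79.6233,98.9801) → (79.6233,119.3060), returning to the start.

Shape 3 is a rectangle drawn with `<polygon>`. Its stroke #ff00ff means engrave at S204, F2255. After flipping Y the toolpath is (5.6647,57.2744) → (55.8637,57.2744) → (55.8637,41.6386) → (5.6647,41.6386) → (5.6647,57.2744), returning to the start.

Shape 4 is a cubic bezier drawn with `<path>`. Its stroke #ff00ff means engrave at S204, F2255. After flipping Y the toolpath is (129.0446,60.3268) → (133.4651,66.4103) → (130.8322,68.4982) → (122.9938,67.4313) → (111.7975,64.0501) → (99.0912,59.1950) → (86.7227,53.7068) → (76.5399,48.4260) → (70.3904,44.1931).

Shape 5 is a regular polygon drawn with `<path>`. Its stroke #ff00ff means engrave at S204, F2255. After flipping Y the toolpath is (124.2078,21.4766) → (108.5232,32.8118) → (126.1821,40.7275) → (124.2078,21.4766), returning to the start.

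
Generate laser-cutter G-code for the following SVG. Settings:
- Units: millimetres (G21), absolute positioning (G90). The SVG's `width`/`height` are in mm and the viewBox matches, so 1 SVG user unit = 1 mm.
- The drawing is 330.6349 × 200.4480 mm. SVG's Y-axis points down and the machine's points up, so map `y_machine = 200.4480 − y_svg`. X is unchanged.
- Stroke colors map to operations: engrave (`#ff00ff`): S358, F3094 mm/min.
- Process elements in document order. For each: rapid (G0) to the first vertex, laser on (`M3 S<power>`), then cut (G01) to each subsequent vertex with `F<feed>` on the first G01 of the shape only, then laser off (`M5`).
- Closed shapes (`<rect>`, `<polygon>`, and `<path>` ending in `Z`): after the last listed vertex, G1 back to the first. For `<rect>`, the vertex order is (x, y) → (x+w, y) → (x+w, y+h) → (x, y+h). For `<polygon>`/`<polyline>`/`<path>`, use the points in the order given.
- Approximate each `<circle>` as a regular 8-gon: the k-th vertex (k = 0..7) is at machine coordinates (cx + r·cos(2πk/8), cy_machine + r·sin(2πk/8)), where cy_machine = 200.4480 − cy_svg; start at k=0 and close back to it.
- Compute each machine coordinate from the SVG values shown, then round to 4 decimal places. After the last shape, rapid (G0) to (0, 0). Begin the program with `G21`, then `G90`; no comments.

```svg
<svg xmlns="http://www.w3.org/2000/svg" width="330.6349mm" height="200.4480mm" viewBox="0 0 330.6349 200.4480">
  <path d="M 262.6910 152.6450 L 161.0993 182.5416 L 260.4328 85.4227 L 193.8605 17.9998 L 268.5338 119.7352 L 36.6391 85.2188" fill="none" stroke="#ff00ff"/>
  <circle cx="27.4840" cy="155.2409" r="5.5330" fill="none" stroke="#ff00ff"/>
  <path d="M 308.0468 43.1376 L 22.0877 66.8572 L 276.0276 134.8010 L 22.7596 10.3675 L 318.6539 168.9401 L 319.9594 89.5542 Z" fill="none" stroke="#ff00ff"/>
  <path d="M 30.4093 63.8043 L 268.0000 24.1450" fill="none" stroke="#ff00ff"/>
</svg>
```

Since the viewBox matches the mm dimensions, user units are millimetres directly. The only transform is the Y-flip y_m = 200.4480 − y_svg.

Shape 1 is a open polyline drawn with `<path>`. Its stroke #ff00ff means engrave at S358, F3094. After flipping Y the toolpath is (262.6910,47.8030) → (161.0993,17.9064) → (260.4328,115.0253) → (193.8605,182.4482) → (268.5338,80.7128) → (36.6391,115.2292).

Shape 2 is a circle drawn with `<circle>`. Its stroke #ff00ff means engrave at S358, F3094. After flipping Y the toolpath is (33.0170,45.2071) → (31.3964,49.1195) → (27.4840,50.7401) → (23.5716,49.1195) → (21.9510,45.2071) → (23.5716,41.2947) → (27.4840,39.6741) → (31.3964,41.2947) → (33.0170,45.2071), returning to the start.

Shape 3 is a closed polygon drawn with `<path>`. Its stroke #ff00ff means engrave at S358, F3094. After flipping Y the toolpath is (308.0468,157.3104) → (22.0877,133.5908) → (276.0276,65.6470) → (22.7596,190.0805) → (318.6539,31.5079) → (319.9594,110.8938) → (308.0468,157.3104), returning to the start.

Shape 4 is a line segment drawn with `<path>`. Its stroke #ff00ff means engrave at S358, F3094. After flipping Y the toolpath is (30.4093,136.6437) → (268.0000,176.3030).

G21
G90
G0 X262.6910 Y47.8030
M3 S358
G01 X161.0993 Y17.9064 F3094
G01 X260.4328 Y115.0253
G01 X193.8605 Y182.4482
G01 X268.5338 Y80.7128
G01 X36.6391 Y115.2292
M5
G0 X33.0170 Y45.2071
M3 S358
G01 X31.3964 Y49.1195 F3094
G01 X27.4840 Y50.7401
G01 X23.5716 Y49.1195
G01 X21.9510 Y45.2071
G01 X23.5716 Y41.2947
G01 X27.4840 Y39.6741
G01 X31.3964 Y41.2947
G01 X33.0170 Y45.2071
M5
G0 X308.0468 Y157.3104
M3 S358
G01 X22.0877 Y133.5908 F3094
G01 X276.0276 Y65.6470
G01 X22.7596 Y190.0805
G01 X318.6539 Y31.5079
G01 X319.9594 Y110.8938
G01 X308.0468 Y157.3104
M5
G0 X30.4093 Y136.6437
M3 S358
G01 X268.0000 Y176.3030 F3094
M5
G0 X0.0000 Y0.0000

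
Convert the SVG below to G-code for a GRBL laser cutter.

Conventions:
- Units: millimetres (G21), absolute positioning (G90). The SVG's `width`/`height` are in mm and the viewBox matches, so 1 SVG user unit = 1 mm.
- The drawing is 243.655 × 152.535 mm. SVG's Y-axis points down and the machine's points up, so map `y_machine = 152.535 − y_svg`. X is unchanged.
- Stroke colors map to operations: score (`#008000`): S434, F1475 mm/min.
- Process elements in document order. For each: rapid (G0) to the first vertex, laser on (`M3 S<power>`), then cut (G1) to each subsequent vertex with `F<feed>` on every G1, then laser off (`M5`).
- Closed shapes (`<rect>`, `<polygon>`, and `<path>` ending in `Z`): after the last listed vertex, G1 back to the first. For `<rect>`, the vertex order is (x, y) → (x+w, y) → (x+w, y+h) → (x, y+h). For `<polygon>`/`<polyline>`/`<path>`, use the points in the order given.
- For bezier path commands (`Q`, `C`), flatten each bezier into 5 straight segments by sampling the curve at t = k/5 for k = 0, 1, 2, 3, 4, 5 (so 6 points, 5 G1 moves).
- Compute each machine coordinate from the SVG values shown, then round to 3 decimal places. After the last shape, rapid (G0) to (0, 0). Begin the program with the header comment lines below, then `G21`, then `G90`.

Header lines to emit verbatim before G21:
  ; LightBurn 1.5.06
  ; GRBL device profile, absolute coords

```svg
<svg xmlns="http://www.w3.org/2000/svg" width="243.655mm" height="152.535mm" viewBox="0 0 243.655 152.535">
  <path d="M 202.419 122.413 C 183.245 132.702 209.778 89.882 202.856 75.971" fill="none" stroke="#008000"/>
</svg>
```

; LightBurn 1.5.06
; GRBL device profile, absolute coords
G21
G90
G0 X202.419 Y30.122
M3 S434
G1 X195.766 Y29.666 F1475
G1 X196.283 Y38.018 F1475
G1 X200.170 Y51.244 F1475
G1 X203.628 Y65.404 F1475
G1 X202.856 Y76.564 F1475
M5
G0 X0.000 Y0.000

viewBox `0 0 243.655 152.535` with mm width/height → 1 unit = 1 mm. Flip: y_m = 152.535 − y_svg.

**Shape 1** — `<path>` cubic bezier, stroke `#008000` → score (S434, F1475). Control points (SVG): P0=(202.419,122.413), P1=(183.245,132.702), P2=(209.778,89.882), P3=(202.856,75.971); sampled at t=k/5. Machine vertices: (202.419,30.122) → (195.766,29.666) → (196.283,38.018) → (200.170,51.244) → (203.628,65.404) → (202.856,76.564). Open path.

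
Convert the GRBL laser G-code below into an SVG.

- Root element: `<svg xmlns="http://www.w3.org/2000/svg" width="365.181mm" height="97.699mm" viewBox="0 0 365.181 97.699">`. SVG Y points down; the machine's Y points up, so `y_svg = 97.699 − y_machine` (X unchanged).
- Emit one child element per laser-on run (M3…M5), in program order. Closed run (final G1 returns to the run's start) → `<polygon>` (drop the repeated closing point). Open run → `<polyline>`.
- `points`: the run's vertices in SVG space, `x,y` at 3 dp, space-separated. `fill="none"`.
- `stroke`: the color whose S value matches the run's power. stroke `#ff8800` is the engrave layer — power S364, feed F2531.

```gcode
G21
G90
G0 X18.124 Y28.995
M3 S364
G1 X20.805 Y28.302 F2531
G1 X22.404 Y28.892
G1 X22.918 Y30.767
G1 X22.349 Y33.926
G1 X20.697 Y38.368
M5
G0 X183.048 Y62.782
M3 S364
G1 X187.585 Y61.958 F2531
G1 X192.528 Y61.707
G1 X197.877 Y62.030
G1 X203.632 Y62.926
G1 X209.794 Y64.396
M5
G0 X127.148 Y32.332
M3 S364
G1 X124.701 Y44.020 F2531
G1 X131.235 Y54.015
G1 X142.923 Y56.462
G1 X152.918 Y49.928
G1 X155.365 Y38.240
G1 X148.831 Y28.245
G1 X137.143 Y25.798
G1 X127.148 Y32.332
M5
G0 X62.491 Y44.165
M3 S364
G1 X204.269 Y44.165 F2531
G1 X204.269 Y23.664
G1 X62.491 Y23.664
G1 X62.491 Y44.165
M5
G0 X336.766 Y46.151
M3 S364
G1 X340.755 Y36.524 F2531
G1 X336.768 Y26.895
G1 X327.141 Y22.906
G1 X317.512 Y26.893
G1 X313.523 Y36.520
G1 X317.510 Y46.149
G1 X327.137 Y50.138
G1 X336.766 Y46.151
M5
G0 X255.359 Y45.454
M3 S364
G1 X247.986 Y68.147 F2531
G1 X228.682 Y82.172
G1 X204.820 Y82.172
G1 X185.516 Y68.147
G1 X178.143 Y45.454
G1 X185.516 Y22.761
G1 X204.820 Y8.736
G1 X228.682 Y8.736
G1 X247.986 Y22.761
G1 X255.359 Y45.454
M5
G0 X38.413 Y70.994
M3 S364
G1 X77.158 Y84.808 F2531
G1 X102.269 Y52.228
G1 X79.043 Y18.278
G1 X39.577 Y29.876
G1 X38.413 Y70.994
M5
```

<svg xmlns="http://www.w3.org/2000/svg" width="365.181mm" height="97.699mm" viewBox="0 0 365.181 97.699">
  <polyline points="18.124,68.704 20.805,69.397 22.404,68.807 22.918,66.932 22.349,63.773 20.697,59.331" fill="none" stroke="#ff8800"/>
  <polyline points="183.048,34.917 187.585,35.741 192.528,35.992 197.877,35.669 203.632,34.773 209.794,33.303" fill="none" stroke="#ff8800"/>
  <polygon points="127.148,65.367 124.701,53.679 131.235,43.684 142.923,41.237 152.918,47.771 155.365,59.459 148.831,69.454 137.143,71.901" fill="none" stroke="#ff8800"/>
  <polygon points="62.491,53.534 204.269,53.534 204.269,74.035 62.491,74.035" fill="none" stroke="#ff8800"/>
  <polygon points="336.766,51.548 340.755,61.175 336.768,70.804 327.141,74.793 317.512,70.806 313.523,61.179 317.510,51.550 327.137,47.561" fill="none" stroke="#ff8800"/>
  <polygon points="255.359,52.245 247.986,29.552 228.682,15.527 204.820,15.527 185.516,29.552 178.143,52.245 185.516,74.938 204.820,88.963 228.682,88.963 247.986,74.938" fill="none" stroke="#ff8800"/>
  <polygon points="38.413,26.705 77.158,12.891 102.269,45.471 79.043,79.421 39.577,67.823" fill="none" stroke="#ff8800"/>
</svg>

Each laser-on run becomes one SVG element. Flip Y back into SVG space with y_svg = 97.699 − y_machine. Every run uses S364, so all elements get stroke `#ff8800` (engrave).

Run 1: The run is open, so emit a `<polyline>` with points (Y-flipped): 18.124,68.704 20.805,69.397 22.404,68.807 22.918,66.932 22.349,63.773 20.697,59.331.

Run 2: The run is open, so emit a `<polyline>` with points (Y-flipped): 183.048,34.917 187.585,35.741 192.528,35.992 197.877,35.669 203.632,34.773 209.794,33.303.

Run 3: The run returns to its start, so emit a `<polygon>` with points (Y-flipped): 127.148,65.367 124.701,53.679 131.235,43.684 142.923,41.237 152.918,47.771 155.365,59.459 148.831,69.454 137.143,71.901.

Run 4: The run returns to its start, so emit a `<polygon>` with points (Y-flipped): 62.491,53.534 204.269,53.534 204.269,74.035 62.491,74.035.

Run 5: The run returns to its start, so emit a `<polygon>` with points (Y-flipped): 336.766,51.548 340.755,61.175 336.768,70.804 327.141,74.793 317.512,70.806 313.523,61.179 317.510,51.550 327.137,47.561.

Run 6: The run returns to its start, so emit a `<polygon>` with points (Y-flipped): 255.359,52.245 247.986,29.552 228.682,15.527 204.820,15.527 185.516,29.552 178.143,52.245 185.516,74.938 204.820,88.963 228.682,88.963 247.986,74.938.

Run 7: The run returns to its start, so emit a `<polygon>` with points (Y-flipped): 38.413,26.705 77.158,12.891 102.269,45.471 79.043,79.421 39.577,67.823.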